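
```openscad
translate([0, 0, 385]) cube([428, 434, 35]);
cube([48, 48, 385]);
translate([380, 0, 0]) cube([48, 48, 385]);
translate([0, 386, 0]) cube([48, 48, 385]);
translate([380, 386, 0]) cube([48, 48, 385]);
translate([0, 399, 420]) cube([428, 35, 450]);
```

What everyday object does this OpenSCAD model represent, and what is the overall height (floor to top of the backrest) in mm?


A chair. The overall height is 870 mm.

A slab on four corner posts with a tall panel at the back — a chair. The seat slab sits at z = 385 with thickness 35, and the 450 mm backrest starts at the seat top, so the overall height is 385 + 35 + 450 = 870 mm.


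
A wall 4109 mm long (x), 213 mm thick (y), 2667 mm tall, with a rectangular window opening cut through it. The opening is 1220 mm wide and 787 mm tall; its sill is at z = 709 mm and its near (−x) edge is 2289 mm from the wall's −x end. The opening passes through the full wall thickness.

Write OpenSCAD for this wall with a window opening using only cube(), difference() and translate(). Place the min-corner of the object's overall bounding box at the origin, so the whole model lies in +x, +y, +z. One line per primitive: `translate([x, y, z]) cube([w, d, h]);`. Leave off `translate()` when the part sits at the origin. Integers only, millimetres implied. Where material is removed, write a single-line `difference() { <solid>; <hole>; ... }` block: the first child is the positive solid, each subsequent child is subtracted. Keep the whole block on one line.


difference() { cube([4109, 213, 2667]); translate([2289, 0, 709]) cube([1220, 213, 787]); }


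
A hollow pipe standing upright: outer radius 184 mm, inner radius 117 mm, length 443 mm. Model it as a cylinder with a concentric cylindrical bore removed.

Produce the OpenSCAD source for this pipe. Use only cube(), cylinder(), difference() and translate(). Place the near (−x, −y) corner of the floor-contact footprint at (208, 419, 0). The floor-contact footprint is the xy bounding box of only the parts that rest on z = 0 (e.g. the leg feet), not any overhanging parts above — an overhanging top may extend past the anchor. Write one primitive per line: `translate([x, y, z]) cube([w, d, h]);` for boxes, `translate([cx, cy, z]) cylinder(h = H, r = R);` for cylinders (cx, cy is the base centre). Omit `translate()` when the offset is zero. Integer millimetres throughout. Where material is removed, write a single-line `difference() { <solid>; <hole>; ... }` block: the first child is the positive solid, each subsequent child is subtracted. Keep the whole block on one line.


difference() { translate([392, 603, 0]) cylinder(h = 443, r = 184); translate([392, 603, 0]) cylinder(h = 443, r = 117); }


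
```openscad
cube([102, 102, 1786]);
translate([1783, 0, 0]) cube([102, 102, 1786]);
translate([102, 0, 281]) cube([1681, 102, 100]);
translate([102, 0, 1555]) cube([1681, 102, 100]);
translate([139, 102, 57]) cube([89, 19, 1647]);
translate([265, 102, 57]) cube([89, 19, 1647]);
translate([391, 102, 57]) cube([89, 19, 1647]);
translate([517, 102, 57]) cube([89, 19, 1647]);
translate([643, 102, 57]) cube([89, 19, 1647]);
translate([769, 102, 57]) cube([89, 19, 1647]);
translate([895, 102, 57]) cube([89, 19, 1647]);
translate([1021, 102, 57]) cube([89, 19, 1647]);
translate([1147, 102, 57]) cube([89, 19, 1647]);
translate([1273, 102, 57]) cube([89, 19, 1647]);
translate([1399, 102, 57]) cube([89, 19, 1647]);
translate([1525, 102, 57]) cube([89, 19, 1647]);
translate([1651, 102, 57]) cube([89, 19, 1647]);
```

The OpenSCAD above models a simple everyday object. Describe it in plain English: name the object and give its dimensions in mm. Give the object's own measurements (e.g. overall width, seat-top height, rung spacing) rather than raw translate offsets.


A fence section. Two 102×102 mm posts, 1786 mm tall, stand on the floor with a clear span of 1681 mm between their inner faces. Two horizontal rails of 102×100 mm section span the gap between the posts with their undersides at z = 281 mm and z = 1555 mm, flush with the posts' −y face. 13 pickets, each 89 mm wide, 19 mm thick and 1647 mm tall, are fixed to the +y face of the rails with their bottoms at z = 57 mm, spaced across the span with a 37 mm gap after the −x post and between neighbouring pickets, with 43 mm left before the +x post.


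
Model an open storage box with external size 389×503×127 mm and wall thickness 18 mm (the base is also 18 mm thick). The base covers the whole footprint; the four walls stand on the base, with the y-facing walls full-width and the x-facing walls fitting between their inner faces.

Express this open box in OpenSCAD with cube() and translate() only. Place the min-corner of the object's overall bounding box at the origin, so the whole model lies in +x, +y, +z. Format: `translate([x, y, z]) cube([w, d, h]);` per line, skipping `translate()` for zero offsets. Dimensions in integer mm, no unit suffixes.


cube([389, 503, 18]);
translate([0, 0, 18]) cube([389, 18, 109]);
translate([0, 485, 18]) cube([389, 18, 109]);
translate([0, 18, 18]) cube([18, 467, 109]);
translate([371, 18, 18]) cube([18, 467, 109]);


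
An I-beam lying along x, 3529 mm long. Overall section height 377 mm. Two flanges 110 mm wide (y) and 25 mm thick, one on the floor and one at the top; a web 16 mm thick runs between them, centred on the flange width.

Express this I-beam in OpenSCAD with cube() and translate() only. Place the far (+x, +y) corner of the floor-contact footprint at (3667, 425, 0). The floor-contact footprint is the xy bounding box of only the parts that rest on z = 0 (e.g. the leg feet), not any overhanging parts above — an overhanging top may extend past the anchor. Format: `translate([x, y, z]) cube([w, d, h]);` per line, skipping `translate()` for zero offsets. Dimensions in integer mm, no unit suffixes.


translate([138, 315, 0]) cube([3529, 110, 25]);
translate([138, 362, 25]) cube([3529, 16, 327]);
translate([138, 315, 352]) cube([3529, 110, 25]);


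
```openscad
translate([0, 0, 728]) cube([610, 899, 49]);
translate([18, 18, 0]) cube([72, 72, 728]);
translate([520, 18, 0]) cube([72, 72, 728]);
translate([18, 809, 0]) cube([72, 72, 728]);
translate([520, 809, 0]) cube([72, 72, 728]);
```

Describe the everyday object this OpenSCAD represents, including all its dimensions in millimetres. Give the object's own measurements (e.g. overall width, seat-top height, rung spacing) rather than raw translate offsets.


A rectangular dining table. The top is 610×899×49 mm with its upper surface at z = 777 mm. It stands on four 72×72 mm square legs, each inset 18 mm from the nearest pair of top edges, running from the floor to the underside of the top.


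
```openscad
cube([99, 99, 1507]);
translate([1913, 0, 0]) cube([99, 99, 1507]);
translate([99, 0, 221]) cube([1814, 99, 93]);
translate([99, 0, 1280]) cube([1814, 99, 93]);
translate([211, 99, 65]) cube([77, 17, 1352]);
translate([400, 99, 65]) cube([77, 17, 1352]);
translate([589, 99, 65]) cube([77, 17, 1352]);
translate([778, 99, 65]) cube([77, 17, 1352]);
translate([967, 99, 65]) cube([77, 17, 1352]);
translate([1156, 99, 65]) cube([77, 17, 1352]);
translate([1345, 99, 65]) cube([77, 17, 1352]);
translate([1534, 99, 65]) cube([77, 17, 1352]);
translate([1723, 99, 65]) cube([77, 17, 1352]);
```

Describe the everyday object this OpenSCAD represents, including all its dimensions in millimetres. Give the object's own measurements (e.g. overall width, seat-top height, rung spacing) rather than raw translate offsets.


A fence section. Two 99×99 mm posts, 1507 mm tall, stand on the floor with a clear span of 1814 mm between their inner faces. Two horizontal rails of 99×93 mm section span the gap between the posts with their undersides at z = 221 mm and z = 1280 mm, flush with the posts' −y face. 9 pickets, each 77 mm wide, 17 mm thick and 1352 mm tall, are fixed to the +y face of the rails with their bottoms at z = 65 mm, spaced across the span with a 112 mm gap after the −x post and between neighbouring pickets, with 113 mm left before the +x post.


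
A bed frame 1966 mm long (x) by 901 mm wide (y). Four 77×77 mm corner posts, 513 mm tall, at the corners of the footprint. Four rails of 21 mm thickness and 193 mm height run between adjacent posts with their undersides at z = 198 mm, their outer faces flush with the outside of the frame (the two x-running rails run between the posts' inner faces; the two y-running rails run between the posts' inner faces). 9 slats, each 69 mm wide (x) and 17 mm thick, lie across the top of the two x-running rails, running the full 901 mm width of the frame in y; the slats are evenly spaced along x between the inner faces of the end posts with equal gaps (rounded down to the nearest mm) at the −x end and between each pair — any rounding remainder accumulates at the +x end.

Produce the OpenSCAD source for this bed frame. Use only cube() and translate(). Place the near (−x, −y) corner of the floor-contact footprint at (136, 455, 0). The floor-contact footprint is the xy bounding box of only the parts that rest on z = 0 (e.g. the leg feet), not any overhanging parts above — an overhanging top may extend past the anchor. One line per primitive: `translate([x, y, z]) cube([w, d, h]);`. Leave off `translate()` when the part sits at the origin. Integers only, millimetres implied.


translate([136, 455, 0]) cube([77, 77, 513]);
translate([136, 1279, 0]) cube([77, 77, 513]);
translate([2025, 455, 0]) cube([77, 77, 513]);
translate([2025, 1279, 0]) cube([77, 77, 513]);
translate([213, 455, 198]) cube([1812, 21, 193]);
translate([213, 1335, 198]) cube([1812, 21, 193]);
translate([136, 532, 198]) cube([21, 747, 193]);
translate([2081, 532, 198]) cube([21, 747, 193]);
translate([332, 455, 391]) cube([69, 901, 17]);
translate([520, 455, 391]) cube([69, 901, 17]);
translate([708, 455, 391]) cube([69, 901, 17]);
translate([896, 455, 391]) cube([69, 901, 17]);
translate([1084, 455, 391]) cube([69, 901, 17]);
translate([1272, 455, 391]) cube([69, 901, 17]);
translate([1460, 455, 391]) cube([69, 901, 17]);
translate([1648, 455, 391]) cube([69, 901, 17]);
translate([1836, 455, 391]) cube([69, 901, 17]);


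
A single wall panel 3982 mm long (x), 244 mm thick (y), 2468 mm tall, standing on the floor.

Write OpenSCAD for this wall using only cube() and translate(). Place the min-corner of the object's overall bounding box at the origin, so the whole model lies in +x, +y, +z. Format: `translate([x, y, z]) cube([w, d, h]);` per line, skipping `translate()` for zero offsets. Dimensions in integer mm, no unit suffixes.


cube([3982, 244, 2468]);


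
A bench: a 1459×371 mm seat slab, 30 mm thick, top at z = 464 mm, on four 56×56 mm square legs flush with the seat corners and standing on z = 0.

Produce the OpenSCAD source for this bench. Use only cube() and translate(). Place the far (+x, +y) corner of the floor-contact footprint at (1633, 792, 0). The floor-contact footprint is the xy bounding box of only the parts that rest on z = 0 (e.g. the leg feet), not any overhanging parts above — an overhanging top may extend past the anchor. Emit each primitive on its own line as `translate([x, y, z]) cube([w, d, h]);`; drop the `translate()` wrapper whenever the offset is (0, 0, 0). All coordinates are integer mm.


// leg_h = 464 − 30 = 434
translate([174, 421, 434]) cube([1459, 371, 30]);
translate([174, 421, 0]) cube([56, 56, 434]);
translate([174, 736, 0]) cube([56, 56, 434]);
translate([1577, 421, 0]) cube([56, 56, 434]);
translate([1577, 736, 0]) cube([56, 56, 434]);


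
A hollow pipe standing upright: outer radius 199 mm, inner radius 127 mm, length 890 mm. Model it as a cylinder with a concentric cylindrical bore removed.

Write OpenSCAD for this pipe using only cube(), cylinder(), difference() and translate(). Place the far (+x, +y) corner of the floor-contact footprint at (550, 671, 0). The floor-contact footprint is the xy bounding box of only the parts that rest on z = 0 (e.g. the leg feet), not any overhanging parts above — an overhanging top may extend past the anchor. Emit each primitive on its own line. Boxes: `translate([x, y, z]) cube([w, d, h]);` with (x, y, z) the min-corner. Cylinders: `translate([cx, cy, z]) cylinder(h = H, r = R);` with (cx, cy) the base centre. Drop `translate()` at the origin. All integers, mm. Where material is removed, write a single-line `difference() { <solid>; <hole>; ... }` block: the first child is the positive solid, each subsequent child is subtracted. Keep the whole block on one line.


difference() { translate([351, 472, 0]) cylinder(h = 890, r = 199); translate([351, 472, 0]) cylinder(h = 890, r = 127); }


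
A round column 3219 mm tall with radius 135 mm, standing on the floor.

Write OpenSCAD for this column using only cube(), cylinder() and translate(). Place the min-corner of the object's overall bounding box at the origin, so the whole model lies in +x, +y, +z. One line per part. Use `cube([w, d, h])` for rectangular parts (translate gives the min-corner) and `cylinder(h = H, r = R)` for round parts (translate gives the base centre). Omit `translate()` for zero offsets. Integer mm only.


translate([135, 135, 0]) cylinder(h = 3219, r = 135);


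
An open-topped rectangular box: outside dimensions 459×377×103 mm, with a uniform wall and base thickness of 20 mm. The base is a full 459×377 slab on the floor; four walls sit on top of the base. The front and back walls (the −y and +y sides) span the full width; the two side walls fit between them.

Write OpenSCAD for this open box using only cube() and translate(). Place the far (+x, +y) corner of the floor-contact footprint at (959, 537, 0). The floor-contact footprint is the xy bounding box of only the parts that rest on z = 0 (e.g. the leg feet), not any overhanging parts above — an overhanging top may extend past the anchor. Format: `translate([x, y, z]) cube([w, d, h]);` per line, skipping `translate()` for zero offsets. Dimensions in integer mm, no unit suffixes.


translate([500, 160, 0]) cube([459, 377, 20]);
translate([500, 160, 20]) cube([459, 20, 83]);
translate([500, 517, 20]) cube([459, 20, 83]);
translate([500, 180, 20]) cube([20, 337, 83]);
translate([939, 180, 20]) cube([20, 337, 83]);


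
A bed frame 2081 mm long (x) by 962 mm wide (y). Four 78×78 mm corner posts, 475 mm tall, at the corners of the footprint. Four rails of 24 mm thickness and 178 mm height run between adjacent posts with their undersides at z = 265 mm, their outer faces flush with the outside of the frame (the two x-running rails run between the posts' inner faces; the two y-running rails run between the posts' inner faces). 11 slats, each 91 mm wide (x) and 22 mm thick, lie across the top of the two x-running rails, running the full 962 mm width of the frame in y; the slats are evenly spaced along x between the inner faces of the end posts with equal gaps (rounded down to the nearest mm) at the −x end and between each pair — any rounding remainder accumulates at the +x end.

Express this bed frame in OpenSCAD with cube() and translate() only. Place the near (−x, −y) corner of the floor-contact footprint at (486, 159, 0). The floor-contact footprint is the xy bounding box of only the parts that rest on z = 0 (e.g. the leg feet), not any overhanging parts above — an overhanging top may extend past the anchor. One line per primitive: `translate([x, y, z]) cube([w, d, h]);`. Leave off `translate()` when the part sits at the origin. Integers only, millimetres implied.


translate([486, 159, 0]) cube([78, 78, 475]);
translate([486, 1043, 0]) cube([78, 78, 475]);
translate([2489, 159, 0]) cube([78, 78, 475]);
translate([2489, 1043, 0]) cube([78, 78, 475]);
translate([564, 159, 265]) cube([1925, 24, 178]);
translate([564, 1097, 265]) cube([1925, 24, 178]);
translate([486, 237, 265]) cube([24, 806, 178]);
translate([2543, 237, 265]) cube([24, 806, 178]);
translate([641, 159, 443]) cube([91, 962, 22]);
translate([809, 159, 443]) cube([91, 962, 22]);
translate([977, 159, 443]) cube([91, 962, 22]);
translate([1145, 159, 443]) cube([91, 962, 22]);
translate([1313, 159, 443]) cube([91, 962, 22]);
translate([1481, 159, 443]) cube([91, 962, 22]);
translate([1649, 159, 443]) cube([91, 962, 22]);
translate([1817, 159, 443]) cube([91, 962, 22]);
translate([1985, 159, 443]) cube([91, 962, 22]);
translate([2153, 159, 443]) cube([91, 962, 22]);
translate([2321, 159, 443]) cube([91, 962, 22]);


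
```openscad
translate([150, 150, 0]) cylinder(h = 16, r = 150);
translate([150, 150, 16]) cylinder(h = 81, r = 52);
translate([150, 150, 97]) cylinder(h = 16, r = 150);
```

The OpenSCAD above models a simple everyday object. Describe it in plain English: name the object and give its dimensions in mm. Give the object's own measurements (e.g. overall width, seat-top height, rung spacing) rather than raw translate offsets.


A spool: two coaxial disc flanges of radius 150 mm and thickness 16 mm, joined by a core cylinder of radius 52 mm and height 81 mm. The lower flange rests on z = 0 and the three cylinders share a vertical axis.


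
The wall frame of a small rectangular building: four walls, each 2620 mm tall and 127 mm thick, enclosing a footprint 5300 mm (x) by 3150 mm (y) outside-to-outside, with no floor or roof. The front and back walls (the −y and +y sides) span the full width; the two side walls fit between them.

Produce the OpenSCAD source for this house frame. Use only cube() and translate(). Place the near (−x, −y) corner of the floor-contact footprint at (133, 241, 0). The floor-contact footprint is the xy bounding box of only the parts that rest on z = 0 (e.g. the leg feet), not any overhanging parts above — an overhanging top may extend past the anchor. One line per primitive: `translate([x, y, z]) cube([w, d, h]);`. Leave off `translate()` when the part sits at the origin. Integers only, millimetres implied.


translate([133, 241, 0]) cube([5300, 127, 2620]);
translate([133, 3264, 0]) cube([5300, 127, 2620]);
translate([133, 368, 0]) cube([127, 2896, 2620]);
translate([5306, 368, 0]) cube([127, 2896, 2620]);


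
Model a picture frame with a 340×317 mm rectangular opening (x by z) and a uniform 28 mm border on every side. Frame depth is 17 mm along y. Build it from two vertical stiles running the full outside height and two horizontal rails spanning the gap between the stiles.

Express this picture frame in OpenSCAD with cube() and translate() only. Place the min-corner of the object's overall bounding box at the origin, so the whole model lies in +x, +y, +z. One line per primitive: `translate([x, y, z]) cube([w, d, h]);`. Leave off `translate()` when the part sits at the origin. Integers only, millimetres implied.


cube([28, 17, 373]);
translate([368, 0, 0]) cube([28, 17, 373]);
translate([28, 0, 0]) cube([340, 17, 28]);
translate([28, 0, 345]) cube([340, 17, 28]);


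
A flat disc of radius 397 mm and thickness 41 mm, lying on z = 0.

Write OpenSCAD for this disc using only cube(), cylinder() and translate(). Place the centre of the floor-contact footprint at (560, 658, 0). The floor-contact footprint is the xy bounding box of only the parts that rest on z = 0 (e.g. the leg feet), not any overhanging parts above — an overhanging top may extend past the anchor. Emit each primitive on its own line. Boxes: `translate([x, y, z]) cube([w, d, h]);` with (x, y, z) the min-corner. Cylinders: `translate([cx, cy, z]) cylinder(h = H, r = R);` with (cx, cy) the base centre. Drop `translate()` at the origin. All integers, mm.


translate([560, 658, 0]) cylinder(h = 41, r = 397);


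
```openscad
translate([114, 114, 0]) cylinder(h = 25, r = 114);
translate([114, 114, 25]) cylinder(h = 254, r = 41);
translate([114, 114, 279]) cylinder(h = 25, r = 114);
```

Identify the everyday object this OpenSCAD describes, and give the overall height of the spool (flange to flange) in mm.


A spool. The overall height is 304 mm.

Three coaxial cylinders, large–small–large — a spool. Two 25 mm flanges and a 254 mm core give 25 + 254 + 25 = 304 mm.


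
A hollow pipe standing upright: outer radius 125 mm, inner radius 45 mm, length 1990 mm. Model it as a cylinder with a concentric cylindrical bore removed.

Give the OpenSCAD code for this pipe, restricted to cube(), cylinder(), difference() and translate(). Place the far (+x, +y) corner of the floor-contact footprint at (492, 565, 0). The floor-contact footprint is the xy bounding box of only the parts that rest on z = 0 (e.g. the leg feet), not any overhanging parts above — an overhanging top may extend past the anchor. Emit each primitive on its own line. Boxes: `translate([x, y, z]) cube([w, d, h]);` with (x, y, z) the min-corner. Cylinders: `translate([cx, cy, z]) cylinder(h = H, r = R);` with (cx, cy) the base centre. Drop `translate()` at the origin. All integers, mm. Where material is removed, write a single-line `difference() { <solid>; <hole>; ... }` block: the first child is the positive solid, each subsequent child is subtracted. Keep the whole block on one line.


difference() { translate([367, 440, 0]) cylinder(h = 1990, r = 125); translate([367, 440, 0]) cylinder(h = 1990, r = 45); }


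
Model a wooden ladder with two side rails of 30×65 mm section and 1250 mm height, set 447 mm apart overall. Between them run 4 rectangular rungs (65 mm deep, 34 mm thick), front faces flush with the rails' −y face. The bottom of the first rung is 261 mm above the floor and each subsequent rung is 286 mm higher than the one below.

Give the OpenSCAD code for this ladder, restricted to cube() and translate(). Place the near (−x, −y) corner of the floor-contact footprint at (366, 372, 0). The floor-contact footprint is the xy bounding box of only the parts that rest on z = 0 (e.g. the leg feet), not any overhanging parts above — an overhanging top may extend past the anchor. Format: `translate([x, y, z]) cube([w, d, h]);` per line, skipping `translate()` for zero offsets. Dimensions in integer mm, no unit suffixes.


translate([366, 372, 0]) cube([30, 65, 1250]);
translate([783, 372, 0]) cube([30, 65, 1250]);
translate([396, 372, 261]) cube([387, 65, 34]);
translate([396, 372, 547]) cube([387, 65, 34]);
translate([396, 372, 833]) cube([387, 65, 34]);
translate([396, 372, 1119]) cube([387, 65, 34]);


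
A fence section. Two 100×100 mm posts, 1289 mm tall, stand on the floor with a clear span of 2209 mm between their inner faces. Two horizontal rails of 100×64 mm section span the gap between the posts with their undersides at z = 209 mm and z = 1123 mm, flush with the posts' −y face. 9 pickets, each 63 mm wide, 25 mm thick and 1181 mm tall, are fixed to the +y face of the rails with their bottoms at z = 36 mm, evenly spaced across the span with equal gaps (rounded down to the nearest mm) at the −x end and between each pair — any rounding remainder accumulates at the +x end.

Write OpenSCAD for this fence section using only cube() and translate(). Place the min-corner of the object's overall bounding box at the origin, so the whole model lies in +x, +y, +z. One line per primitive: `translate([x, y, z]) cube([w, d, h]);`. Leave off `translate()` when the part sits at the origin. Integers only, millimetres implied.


cube([100, 100, 1289]);
translate([2309, 0, 0]) cube([100, 100, 1289]);
translate([100, 0, 209]) cube([2209, 100, 64]);
translate([100, 0, 1123]) cube([2209, 100, 64]);
translate([264, 100, 36]) cube([63, 25, 1181]);
translate([491, 100, 36]) cube([63, 25, 1181]);
translate([718, 100, 36]) cube([63, 25, 1181]);
translate([945, 100, 36]) cube([63, 25, 1181]);
translate([1172, 100, 36]) cube([63, 25, 1181]);
translate([1399, 100, 36]) cube([63, 25, 1181]);
translate([1626, 100, 36]) cube([63, 25, 1181]);
translate([1853, 100, 36]) cube([63, 25, 1181]);
translate([2080, 100, 36]) cube([63, 25, 1181]);


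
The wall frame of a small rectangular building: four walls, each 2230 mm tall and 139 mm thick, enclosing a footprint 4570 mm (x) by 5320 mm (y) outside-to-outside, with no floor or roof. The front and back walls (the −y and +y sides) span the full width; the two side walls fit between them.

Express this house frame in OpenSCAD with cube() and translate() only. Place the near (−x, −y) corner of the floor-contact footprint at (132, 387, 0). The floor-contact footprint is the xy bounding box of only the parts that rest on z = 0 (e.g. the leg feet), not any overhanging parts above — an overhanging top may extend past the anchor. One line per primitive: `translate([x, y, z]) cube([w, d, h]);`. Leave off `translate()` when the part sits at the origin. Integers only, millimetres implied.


translate([132, 387, 0]) cube([4570, 139, 2230]);
translate([132, 5568, 0]) cube([4570, 139, 2230]);
translate([132, 526, 0]) cube([139, 5042, 2230]);
translate([4563, 526, 0]) cube([139, 5042, 2230]);


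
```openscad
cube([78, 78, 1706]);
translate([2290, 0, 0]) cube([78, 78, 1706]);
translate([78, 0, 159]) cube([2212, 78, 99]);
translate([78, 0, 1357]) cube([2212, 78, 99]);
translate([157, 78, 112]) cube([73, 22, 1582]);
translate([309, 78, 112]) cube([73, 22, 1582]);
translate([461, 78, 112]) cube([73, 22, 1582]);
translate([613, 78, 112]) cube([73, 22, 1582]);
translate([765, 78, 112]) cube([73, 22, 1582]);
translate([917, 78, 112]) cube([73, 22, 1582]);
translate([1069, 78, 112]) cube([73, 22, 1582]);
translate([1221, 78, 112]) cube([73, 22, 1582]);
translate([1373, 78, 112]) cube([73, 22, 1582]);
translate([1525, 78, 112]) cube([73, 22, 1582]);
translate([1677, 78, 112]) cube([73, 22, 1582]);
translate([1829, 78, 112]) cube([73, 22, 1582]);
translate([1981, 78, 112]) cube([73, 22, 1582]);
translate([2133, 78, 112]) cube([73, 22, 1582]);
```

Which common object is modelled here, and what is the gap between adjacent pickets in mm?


A fence section. The picket gap is 79 mm.

Two posts, two rails, 14 pickets — a fence section. Span 2212 mm holds 14 pickets of 73 mm with 15 equal gaps: ⌊(2212 − 14·73) / 15⌋ = 79 mm.


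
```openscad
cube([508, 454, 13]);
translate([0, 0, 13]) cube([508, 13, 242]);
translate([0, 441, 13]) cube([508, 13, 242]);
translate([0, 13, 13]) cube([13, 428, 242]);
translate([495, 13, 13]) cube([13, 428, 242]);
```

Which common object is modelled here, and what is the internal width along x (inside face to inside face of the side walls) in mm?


An open box. The internal width is 482 mm.

A 508×454 base slab with four walls standing on it — an open box. The base is 508 mm wide and the walls are 13 mm thick, so the internal width is 508 − 2 × 13 = 482 mm.


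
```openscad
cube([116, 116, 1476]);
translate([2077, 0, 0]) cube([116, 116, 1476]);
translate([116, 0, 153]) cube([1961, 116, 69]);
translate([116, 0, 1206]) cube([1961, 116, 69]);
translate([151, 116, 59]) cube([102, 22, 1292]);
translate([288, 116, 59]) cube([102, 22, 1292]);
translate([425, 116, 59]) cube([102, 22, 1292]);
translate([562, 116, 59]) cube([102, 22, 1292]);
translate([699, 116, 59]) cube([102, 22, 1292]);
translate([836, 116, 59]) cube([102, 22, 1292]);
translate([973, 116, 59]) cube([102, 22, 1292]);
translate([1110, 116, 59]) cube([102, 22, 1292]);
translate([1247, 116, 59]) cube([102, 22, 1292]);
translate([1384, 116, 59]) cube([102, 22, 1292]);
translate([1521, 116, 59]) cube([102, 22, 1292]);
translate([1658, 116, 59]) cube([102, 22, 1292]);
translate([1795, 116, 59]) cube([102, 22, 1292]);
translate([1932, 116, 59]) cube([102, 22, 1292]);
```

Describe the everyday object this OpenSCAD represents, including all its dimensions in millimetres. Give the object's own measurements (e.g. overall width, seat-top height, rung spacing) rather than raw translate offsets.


A fence section. Two 116×116 mm posts, 1476 mm tall, stand on the floor with a clear span of 1961 mm between their inner faces. Two horizontal rails of 116×69 mm section span the gap between the posts with their undersides at z = 153 mm and z = 1206 mm, flush with the posts' −y face. 14 pickets, each 102 mm wide, 22 mm thick and 1292 mm tall, are fixed to the +y face of the rails with their bottoms at z = 59 mm, spaced across the span with a 35 mm gap after the −x post and between neighbouring pickets, with 43 mm left before the +x post.


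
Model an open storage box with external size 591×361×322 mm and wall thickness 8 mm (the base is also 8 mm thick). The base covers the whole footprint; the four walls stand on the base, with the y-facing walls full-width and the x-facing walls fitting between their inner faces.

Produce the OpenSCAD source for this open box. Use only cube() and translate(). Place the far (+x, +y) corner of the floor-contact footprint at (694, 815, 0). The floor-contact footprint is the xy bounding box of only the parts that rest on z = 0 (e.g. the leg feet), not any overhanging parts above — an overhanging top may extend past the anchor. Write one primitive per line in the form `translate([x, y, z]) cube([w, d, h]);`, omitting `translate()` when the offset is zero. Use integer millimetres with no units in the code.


translate([103, 454, 0]) cube([591, 361, 8]);
translate([103, 454, 8]) cube([591, 8, 314]);
translate([103, 807, 8]) cube([591, 8, 314]);
translate([103, 462, 8]) cube([8, 345, 314]);
translate([686, 462, 8]) cube([8, 345, 314]);


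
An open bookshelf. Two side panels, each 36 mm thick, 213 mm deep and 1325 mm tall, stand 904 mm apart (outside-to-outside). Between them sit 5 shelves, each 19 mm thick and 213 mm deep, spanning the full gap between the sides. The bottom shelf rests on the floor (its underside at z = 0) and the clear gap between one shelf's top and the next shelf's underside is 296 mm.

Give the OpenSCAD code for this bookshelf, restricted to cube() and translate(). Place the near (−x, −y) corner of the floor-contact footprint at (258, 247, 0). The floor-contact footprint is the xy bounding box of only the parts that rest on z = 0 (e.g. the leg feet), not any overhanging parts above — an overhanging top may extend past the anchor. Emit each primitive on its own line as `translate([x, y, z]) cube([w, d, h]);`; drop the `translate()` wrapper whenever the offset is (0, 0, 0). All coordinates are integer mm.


translate([258, 247, 0]) cube([36, 213, 1325]);
translate([1126, 247, 0]) cube([36, 213, 1325]);
translate([294, 247, 0]) cube([832, 213, 19]);
translate([294, 247, 315]) cube([832, 213, 19]);
translate([294, 247, 630]) cube([832, 213, 19]);
translate([294, 247, 945]) cube([832, 213, 19]);
translate([294, 247, 1260]) cube([832, 213, 19]);


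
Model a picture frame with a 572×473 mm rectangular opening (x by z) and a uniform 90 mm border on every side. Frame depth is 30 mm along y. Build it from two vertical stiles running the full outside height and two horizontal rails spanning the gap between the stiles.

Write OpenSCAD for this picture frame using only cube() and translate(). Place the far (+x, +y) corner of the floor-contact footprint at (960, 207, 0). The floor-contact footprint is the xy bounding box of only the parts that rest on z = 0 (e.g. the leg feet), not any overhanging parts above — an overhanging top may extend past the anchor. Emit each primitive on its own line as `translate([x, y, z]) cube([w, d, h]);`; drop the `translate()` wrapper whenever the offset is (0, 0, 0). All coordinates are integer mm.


translate([208, 177, 0]) cube([90, 30, 653]);
translate([870, 177, 0]) cube([90, 30, 653]);
translate([298, 177, 0]) cube([572, 30, 90]);
translate([298, 177, 563]) cube([572, 30, 90]);


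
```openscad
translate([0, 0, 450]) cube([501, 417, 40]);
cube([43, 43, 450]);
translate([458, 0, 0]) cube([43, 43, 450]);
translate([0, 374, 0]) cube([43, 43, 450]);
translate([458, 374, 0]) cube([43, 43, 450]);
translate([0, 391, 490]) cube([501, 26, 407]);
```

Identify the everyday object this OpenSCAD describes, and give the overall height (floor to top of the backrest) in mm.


A chair. The overall height is 897 mm.

A slab on four corner posts with a tall panel at the back — a chair. The seat slab sits at z = 450 with thickness 40, and the 407 mm backrest starts at the seat top, so the overall height is 450 + 40 + 407 = 897 mm.


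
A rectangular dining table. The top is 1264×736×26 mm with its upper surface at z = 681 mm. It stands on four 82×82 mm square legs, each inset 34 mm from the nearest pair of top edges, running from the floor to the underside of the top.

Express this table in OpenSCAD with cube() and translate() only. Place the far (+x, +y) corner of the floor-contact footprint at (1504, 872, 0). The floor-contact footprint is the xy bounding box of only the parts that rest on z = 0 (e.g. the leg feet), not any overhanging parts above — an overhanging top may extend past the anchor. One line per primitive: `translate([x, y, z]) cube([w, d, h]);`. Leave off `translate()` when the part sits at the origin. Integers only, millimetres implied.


// leg_h = 681 - 26 = 655
translate([274, 170, 655]) cube([1264, 736, 26]);
translate([308, 204, 0]) cube([82, 82, 655]);
translate([1422, 204, 0]) cube([82, 82, 655]);
translate([308, 790, 0]) cube([82, 82, 655]);
translate([1422, 790, 0]) cube([82, 82, 655]);


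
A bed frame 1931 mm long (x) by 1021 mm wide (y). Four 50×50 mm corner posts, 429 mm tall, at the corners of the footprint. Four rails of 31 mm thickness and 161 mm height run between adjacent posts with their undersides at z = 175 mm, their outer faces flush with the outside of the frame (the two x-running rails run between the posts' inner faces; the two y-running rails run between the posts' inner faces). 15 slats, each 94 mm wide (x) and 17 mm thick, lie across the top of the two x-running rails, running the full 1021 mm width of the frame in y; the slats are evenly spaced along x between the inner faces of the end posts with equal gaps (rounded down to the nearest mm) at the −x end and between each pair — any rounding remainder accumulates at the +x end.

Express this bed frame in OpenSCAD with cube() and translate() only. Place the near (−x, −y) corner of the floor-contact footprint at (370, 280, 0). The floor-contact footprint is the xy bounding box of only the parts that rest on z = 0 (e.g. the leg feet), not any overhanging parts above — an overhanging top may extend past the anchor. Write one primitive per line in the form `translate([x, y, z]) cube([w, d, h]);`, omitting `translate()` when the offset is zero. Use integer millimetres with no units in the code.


translate([370, 280, 0]) cube([50, 50, 429]);
translate([370, 1251, 0]) cube([50, 50, 429]);
translate([2251, 280, 0]) cube([50, 50, 429]);
translate([2251, 1251, 0]) cube([50, 50, 429]);
translate([420, 280, 175]) cube([1831, 31, 161]);
translate([420, 1270, 175]) cube([1831, 31, 161]);
translate([370, 330, 175]) cube([31, 921, 161]);
translate([2270, 330, 175]) cube([31, 921, 161]);
translate([446, 280, 336]) cube([94, 1021, 17]);
translate([566, 280, 336]) cube([94, 1021, 17]);
translate([686, 280, 336]) cube([94, 1021, 17]);
translate([806, 280, 336]) cube([94, 1021, 17]);
translate([926, 280, 336]) cube([94, 1021, 17]);
translate([1046, 280, 336]) cube([94, 1021, 17]);
translate([1166, 280, 336]) cube([94, 1021, 17]);
translate([1286, 280, 336]) cube([94, 1021, 17]);
translate([1406, 280, 336]) cube([94, 1021, 17]);
translate([1526, 280, 336]) cube([94, 1021, 17]);
translate([1646, 280, 336]) cube([94, 1021, 17]);
translate([1766, 280, 336]) cube([94, 1021, 17]);
translate([1886, 280, 336]) cube([94, 1021, 17]);
translate([2006, 280, 336]) cube([94, 1021, 17]);
translate([2126, 280, 336]) cube([94, 1021, 17]);


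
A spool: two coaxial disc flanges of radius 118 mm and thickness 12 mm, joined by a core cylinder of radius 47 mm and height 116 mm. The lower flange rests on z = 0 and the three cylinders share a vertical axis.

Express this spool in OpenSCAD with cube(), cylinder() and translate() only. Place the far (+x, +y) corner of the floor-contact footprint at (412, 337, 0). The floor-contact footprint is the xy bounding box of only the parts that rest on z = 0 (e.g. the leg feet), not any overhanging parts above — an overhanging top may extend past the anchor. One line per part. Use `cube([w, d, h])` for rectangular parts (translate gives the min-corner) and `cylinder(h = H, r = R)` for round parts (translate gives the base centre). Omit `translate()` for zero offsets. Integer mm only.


translate([294, 219, 0]) cylinder(h = 12, r = 118);
translate([294, 219, 12]) cylinder(h = 116, r = 47);
translate([294, 219, 128]) cylinder(h = 12, r = 118);


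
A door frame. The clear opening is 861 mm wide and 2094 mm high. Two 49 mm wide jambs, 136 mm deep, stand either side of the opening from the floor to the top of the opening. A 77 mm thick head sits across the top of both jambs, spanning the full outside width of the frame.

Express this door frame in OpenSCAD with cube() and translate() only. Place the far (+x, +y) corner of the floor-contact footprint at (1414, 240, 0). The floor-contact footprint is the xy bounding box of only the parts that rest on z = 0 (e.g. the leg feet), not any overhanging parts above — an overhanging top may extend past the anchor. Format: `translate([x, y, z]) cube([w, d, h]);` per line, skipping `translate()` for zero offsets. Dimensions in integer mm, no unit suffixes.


translate([455, 104, 0]) cube([49, 136, 2094]);
translate([1365, 104, 0]) cube([49, 136, 2094]);
translate([455, 104, 2094]) cube([959, 136, 77]);


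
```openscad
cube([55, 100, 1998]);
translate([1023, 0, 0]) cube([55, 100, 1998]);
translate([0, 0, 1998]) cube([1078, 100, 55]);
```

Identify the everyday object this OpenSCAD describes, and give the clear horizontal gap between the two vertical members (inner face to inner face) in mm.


A door frame. The clear opening width is 968 mm.

Two 1998 mm tall posts with a header on top — a door frame. The left jamb is 55 mm wide at x = 0; the right jamb starts at x = 1023. The clear opening is 1023 − 55 = 968 mm.


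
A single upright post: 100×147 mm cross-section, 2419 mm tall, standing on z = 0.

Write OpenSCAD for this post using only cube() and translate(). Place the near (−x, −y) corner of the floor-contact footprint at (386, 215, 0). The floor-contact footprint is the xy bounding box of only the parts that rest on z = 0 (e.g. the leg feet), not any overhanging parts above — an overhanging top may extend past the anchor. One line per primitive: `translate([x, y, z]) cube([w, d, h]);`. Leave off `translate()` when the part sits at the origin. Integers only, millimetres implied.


translate([386, 215, 0]) cube([100, 147, 2419]);


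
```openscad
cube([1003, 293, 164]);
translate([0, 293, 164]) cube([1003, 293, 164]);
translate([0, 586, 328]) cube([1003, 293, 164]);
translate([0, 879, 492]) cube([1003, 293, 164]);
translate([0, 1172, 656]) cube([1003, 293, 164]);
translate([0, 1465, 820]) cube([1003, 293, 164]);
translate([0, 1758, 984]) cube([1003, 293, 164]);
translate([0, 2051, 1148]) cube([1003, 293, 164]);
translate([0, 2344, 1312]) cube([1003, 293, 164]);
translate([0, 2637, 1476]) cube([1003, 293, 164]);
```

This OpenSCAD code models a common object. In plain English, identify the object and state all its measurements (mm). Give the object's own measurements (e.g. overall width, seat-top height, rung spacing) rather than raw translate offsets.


A straight staircase of 10 solid steps. Each step is 1003 mm wide (x), 293 mm deep (y, the going) and 164 mm tall (the rise). The first step rests on the floor; each subsequent step sits one going further in +y and one rise higher in +z, directly behind and above the previous step with no overlap.


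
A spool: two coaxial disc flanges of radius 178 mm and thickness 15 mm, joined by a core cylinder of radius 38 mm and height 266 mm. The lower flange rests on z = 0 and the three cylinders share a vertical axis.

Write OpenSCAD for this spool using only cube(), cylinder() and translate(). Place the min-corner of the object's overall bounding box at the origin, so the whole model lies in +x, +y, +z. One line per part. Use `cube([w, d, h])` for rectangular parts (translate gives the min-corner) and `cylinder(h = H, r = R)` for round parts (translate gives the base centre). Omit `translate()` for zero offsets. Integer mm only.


translate([178, 178, 0]) cylinder(h = 15, r = 178);
translate([178, 178, 15]) cylinder(h = 266, r = 38);
translate([178, 178, 281]) cylinder(h = 15, r = 178);
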